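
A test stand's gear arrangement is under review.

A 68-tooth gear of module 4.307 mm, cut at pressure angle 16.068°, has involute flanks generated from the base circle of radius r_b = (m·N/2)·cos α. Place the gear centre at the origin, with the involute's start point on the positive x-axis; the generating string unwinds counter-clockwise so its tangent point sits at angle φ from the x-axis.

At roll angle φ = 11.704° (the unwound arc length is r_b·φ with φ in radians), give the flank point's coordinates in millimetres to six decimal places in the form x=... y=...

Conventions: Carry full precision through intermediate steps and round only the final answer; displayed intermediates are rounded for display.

topology: single-mesh involute geometry — m = 4.307, N = 68
pitch radius r_p = m·N/2 = 4.307·68/2 = 146.438000
base radius r_b = r_p·cos α = 146.438000·cos 16.068° = 140.717236
roll angle φ = 11.704° = 0.20427334 rad
x = r_b·(cos φ + φ·sin φ) = 143.622576
y = r_b·(sin φ − φ·cos φ) = 0.398151

x=143.622576 y=0.398151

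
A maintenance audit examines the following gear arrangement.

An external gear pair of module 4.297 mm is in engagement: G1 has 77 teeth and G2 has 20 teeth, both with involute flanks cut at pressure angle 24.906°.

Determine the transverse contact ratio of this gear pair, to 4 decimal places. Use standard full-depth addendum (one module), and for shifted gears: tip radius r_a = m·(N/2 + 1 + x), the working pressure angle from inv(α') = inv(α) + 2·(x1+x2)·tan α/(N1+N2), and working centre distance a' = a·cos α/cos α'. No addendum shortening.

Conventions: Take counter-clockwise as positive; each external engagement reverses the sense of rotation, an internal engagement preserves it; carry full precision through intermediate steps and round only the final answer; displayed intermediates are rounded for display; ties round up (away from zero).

1.4957

class = single-mesh tooth geometry [involute pair 77T × 20T, m = 4.297]
base radii: r_b1 = 150.049078, r_b2 = 38.973787
tip radii: r_a1 = 169.731500, r_a2 = 47.267000
no profile shift: α' = α, a' = a
action lengths: √(r_a1²−r_b1²) = 79.335089, √(r_a2²−r_b2²) = 26.743471
base pitch p_b = π·m·cos α = 12.243976
CR = (79.335089 + 26.743471 − 208.404500·sin 24.90600°)/12.243976 = 1.495675
contact ratio ≈ 1.4957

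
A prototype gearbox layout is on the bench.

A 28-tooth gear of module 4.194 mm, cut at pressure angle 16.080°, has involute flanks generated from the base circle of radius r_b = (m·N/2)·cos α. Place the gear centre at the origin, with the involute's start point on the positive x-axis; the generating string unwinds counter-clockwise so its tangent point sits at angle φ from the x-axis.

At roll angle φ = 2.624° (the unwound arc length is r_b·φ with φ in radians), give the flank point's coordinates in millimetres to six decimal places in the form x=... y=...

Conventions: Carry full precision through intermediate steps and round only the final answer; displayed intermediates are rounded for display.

class = single-mesh tooth geometry [base-circle involute, m = 4.194, 28T]
pitch radius r_p = m·N/2 = 4.194·28/2 = 58.716000
base radius r_b = r_p·cos α = 58.716000·cos 16.080° = 56.418789
roll angle φ = 2.624° = 0.04579744 rad
x = r_b·(cos φ + φ·sin φ) = 56.477925
y = r_b·(sin φ − φ·cos φ) = 0.001806

x=56.477925 y=0.001806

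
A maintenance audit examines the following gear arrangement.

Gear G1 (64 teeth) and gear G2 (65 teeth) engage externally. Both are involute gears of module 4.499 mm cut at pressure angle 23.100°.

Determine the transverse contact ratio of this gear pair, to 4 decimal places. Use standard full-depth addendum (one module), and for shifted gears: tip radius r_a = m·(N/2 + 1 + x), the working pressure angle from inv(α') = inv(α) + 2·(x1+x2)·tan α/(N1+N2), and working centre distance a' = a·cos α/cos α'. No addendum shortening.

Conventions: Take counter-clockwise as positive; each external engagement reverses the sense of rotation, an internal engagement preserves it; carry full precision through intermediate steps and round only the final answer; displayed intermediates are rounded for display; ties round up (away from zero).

1.6382

topology: single-mesh involute geometry — m = 4.499, 64T/65T pair
base radii: r_b1 = 132.424861, r_b2 = 134.494000
tip radii: r_a1 = 148.467000, r_a2 = 150.716500
no profile shift: α' = α, a' = a
action lengths: √(r_a1²−r_b1²) = 67.127537, √(r_a2²−r_b2²) = 68.020786
base pitch p_b = π·m·cos α = 13.000780
CR = (67.127537 + 68.020786 − 290.185500·sin 23.10000°)/13.000780 = 1.638193
contact ratio ≈ 1.6382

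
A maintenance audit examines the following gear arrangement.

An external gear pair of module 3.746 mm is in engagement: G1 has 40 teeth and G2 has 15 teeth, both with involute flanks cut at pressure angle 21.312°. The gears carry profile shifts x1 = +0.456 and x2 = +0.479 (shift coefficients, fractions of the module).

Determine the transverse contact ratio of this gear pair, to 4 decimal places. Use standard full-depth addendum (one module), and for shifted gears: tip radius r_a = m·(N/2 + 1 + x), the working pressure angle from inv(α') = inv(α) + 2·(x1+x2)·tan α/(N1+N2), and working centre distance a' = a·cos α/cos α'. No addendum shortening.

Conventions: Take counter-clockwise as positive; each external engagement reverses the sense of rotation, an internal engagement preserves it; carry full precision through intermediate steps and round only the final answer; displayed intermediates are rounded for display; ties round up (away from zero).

single-mesh involute tooth geometry (40T engaging 15T at module 3.746)
base radii: r_b1 = 69.796605, r_b2 = 26.173727
tip radii: r_a1 = 80.374176, r_a2 = 33.635334
inv(α') = inv(21.312°) + 2·(+0.456+0.479)·tan α/(40+15) = 0.03142468  ⇒  α' = 25.37543°
a' = a·cos α / cos α' = 103.0150·cos 21.312°/cos 25.37543° = 106.218367
action lengths: √(r_a1²−r_b1²) = 39.855264, √(r_a2²−r_b2²) = 21.125144
base pitch p_b = π·m·cos α = 10.963625
CR = (39.855264 + 21.125144 − 106.218367·sin 25.37543°)/10.963625 = 1.410188
contact ratio ≈ 1.4102

1.4102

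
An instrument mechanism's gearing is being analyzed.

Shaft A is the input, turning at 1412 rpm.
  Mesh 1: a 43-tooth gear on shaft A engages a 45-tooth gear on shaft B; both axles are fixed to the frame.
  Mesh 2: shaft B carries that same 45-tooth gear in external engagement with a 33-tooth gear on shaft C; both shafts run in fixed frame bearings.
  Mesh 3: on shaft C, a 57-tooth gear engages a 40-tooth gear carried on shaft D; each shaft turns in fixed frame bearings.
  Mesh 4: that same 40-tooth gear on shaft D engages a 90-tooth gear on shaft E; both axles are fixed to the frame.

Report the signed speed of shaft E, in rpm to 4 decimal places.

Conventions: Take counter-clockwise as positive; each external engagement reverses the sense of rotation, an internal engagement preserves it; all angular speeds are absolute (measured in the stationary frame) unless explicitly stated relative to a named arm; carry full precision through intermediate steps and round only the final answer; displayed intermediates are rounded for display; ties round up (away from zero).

+1165.2566 rpm

topology: fixed-axis compound train — 4 meshes, A→E
mesh 1 [43T→45T]: ω = 1412.0000×43/45 = 1349.2444 rpm, sense flips to −
mesh 2 [45T→33T]: ω = 1349.2444×45/33 = 1839.8788 rpm, sense flips to +
mesh 3 [57T→40T]: ω = 1839.8788×57/40 = 2621.8273 rpm, sense flips to −
mesh 4 [40T→90T]: ω = 2621.8273×40/90 = 1165.2566 rpm, sense flips to +
signed output speed = +1165.2566 rpm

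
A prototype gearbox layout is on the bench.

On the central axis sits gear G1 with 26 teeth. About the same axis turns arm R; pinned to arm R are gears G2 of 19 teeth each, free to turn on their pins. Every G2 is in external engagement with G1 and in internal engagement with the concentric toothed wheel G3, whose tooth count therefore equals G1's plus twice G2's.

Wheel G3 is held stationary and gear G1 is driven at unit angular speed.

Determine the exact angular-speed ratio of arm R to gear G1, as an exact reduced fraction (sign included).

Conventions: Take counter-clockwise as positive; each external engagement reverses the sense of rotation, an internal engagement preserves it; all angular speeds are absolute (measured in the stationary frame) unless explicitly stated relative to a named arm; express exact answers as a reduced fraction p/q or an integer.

13/45

class = planetary set [G3 = 26+2·19 = 64; Willis about the carrier]
ring teeth: 26 + 2·19 = 64
26(ω_sun−ω_arm) = −64(ω_ring−ω_arm),  ω_ring = 0, ω_sun = 1
26(1−ω_arm) = −64(0−ω_arm)  ⇒  90·ω_arm = 26  ⇒  ω_arm = 13/45
ω_out/ω_in = 13/45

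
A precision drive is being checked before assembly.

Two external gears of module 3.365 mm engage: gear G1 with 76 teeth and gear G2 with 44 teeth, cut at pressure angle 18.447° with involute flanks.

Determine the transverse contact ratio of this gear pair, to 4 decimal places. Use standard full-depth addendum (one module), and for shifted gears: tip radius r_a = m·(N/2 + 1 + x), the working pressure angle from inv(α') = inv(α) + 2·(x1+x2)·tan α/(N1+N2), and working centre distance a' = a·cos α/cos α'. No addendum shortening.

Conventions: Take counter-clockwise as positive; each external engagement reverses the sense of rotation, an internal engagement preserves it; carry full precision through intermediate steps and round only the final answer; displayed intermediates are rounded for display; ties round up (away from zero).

1.8682

single-mesh involute tooth geometry (76T engaging 44T at module 3.365)
base radii: r_b1 = 121.299626, r_b2 = 70.226099
tip radii: r_a1 = 131.235000, r_a2 = 77.395000
no profile shift: α' = α, a' = a
action lengths: √(r_a1²−r_b1²) = 50.090179, √(r_a2²−r_b2²) = 32.531232
base pitch p_b = π·m·cos α = 10.028263
CR = (50.090179 + 32.531232 − 201.900000·sin 18.44700°)/10.028263 = 1.868194
contact ratio ≈ 1.8682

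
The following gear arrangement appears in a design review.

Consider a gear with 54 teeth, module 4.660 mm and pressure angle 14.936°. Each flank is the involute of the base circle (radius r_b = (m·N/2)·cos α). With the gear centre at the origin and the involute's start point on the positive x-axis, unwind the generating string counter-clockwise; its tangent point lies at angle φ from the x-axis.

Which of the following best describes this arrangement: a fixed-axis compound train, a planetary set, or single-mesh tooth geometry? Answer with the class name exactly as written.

single-mesh tooth geometry

class = single-mesh tooth geometry [base-circle involute, m = 4.660, 54T]
classification: single-mesh tooth geometry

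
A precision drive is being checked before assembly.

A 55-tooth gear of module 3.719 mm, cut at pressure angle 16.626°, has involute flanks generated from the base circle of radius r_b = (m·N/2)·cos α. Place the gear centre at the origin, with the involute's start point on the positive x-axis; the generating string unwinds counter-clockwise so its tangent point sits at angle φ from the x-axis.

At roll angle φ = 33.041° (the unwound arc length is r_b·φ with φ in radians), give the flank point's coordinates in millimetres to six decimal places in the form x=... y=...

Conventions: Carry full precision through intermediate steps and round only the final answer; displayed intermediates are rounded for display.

x=112.961465 y=6.058572

single-mesh involute tooth geometry (55T wheel at module 3.719)
pitch radius r_p = m·N/2 = 3.719·55/2 = 102.272500
base radius r_b = r_p·cos α = 102.272500·cos 16.626° = 97.996777
roll angle φ = 33.041° = 0.57667424 rad
x = r_b·(cos φ + φ·sin φ) = 112.961465
y = r_b·(sin φ − φ·cos φ) = 6.058572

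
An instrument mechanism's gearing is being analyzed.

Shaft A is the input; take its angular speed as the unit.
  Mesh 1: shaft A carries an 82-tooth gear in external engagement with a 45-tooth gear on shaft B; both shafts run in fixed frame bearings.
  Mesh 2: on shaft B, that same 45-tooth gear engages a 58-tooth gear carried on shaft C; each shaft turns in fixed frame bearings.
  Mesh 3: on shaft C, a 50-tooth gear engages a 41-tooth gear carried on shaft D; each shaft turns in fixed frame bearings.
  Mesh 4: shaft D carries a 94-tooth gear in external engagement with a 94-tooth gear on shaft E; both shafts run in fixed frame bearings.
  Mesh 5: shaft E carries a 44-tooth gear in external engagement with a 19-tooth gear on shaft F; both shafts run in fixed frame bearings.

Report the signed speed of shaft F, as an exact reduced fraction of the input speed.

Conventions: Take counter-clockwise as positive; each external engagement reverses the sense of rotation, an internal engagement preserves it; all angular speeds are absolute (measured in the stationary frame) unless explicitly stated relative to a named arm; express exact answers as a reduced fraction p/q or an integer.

5-mesh fixed-axis compound train (all bearings frame-fixed)
mesh 1 [82T→45T]: |ω|/ω_in = 1×82/45 = 82/45, sense flips to −
mesh 2 [45T→58T]: |ω|/ω_in = (82/45)×45/58 = 41/29, sense flips to +
mesh 3 [50T→41T]: |ω|/ω_in = (41/29)×50/41 = 50/29, sense flips to −
mesh 4 [94T→94T]: |ω|/ω_in = (50/29)×94/94 = 50/29, sense flips to +
mesh 5 [44T→19T]: |ω|/ω_in = (50/29)×44/19 = 2200/551, sense flips to −
signed output speed (× input speed) = -2200/551

-2200/551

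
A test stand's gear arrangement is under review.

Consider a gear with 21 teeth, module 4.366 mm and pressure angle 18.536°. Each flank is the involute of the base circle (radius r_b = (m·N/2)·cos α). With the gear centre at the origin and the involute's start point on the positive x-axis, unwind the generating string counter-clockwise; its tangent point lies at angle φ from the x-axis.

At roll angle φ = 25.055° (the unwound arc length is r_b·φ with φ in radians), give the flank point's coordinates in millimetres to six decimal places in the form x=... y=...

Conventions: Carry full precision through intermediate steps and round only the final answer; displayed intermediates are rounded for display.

class = single-mesh tooth geometry [base-circle involute, m = 4.366, 21T]
pitch radius r_p = m·N/2 = 4.366·21/2 = 45.843000
base radius r_b = r_p·cos α = 45.843000·cos 18.536° = 43.464853
roll angle φ = 25.055° = 0.43729224 rad
x = r_b·(cos φ + φ·sin φ) = 47.424055
y = r_b·(sin φ − φ·cos φ) = 1.188515

x=47.424055 y=1.188515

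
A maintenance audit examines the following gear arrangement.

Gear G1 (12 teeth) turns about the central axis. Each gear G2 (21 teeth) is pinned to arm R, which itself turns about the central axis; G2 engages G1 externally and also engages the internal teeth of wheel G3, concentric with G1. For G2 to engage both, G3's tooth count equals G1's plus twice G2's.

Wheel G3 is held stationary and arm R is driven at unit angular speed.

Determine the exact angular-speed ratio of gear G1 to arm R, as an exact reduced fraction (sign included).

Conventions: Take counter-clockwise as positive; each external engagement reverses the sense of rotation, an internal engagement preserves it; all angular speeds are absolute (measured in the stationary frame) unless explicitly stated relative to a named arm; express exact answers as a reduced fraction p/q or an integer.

planetary set (12T centre, 21T on arm, 54T internal) — Willis relation
ring teeth: 12 + 2·21 = 54
12(ω_sun−ω_arm) = −54(ω_ring−ω_arm),  ω_ring = 0, ω_arm = 1
ω_sun = 1 − (54/12)(0−1) = 11/2
ω_out/ω_in = 11/2

11/2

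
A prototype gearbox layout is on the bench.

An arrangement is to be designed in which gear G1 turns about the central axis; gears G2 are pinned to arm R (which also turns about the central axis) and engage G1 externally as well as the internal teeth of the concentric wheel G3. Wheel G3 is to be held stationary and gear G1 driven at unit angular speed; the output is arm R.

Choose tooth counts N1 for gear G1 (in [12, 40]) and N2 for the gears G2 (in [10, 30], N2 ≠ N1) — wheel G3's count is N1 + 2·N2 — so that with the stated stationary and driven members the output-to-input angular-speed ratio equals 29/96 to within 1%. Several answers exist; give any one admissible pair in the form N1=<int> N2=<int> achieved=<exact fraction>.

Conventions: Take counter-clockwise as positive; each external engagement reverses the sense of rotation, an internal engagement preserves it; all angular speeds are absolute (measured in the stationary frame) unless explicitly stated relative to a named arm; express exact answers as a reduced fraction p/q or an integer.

N1=29 N2=19 achieved=29/96

class = planetary set [ratio 29/96 wanted; Willis about the carrier]
Willis with ω_ring = 0: ω_arm/ω_sun = N1/(N1+N3); set equal to 29/96  ⇒  N3/N1 = 1/(29/96) − 1 = 67/29
N3 = N1 + 2·N2  ⇒  N2/N1 = (N3/N1 − 1)/2 = (67/29 − 1)/2 = 19/29
smallest multiple with N1 ≥ 12 and N2 ≥ 10: k = 1  ⇒  N1 = 1·29 = 29, N2 = 1·19 = 19 (N1 ≤ 40, N2 ≤ 30, N2 ≠ N1 ✓), N3 = 29 + 2·19 = 67
check: N1/(N1+N3) with N1 = 29, N3 = 67 gives 29/96; |achieved − target| = 0 ≤ 29/9600 ✓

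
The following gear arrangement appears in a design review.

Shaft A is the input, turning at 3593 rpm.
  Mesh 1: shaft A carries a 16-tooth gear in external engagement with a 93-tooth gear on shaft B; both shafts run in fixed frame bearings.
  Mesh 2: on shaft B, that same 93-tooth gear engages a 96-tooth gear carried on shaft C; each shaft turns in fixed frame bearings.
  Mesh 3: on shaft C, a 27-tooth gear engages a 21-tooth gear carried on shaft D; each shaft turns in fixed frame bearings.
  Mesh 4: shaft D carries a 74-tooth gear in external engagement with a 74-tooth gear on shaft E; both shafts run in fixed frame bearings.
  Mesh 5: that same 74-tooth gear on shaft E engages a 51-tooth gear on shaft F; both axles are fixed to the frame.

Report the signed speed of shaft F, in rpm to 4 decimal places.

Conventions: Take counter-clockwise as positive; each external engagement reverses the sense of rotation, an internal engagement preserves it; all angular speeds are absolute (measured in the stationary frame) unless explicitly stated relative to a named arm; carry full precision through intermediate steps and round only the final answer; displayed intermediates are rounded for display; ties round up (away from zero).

-1117.1513 rpm

class = fixed-axis compound train [5 meshes; 5 ratios multiply, 5 sense flips]
mesh 1 [16T→93T]: ω = 3593.0000×16/93 = 618.1505 rpm, sense flips to −
mesh 2 [93T→96T]: ω = 618.1505×93/96 = 598.8333 rpm, sense flips to +
mesh 3 [27T→21T]: ω = 598.8333×27/21 = 769.9286 rpm, sense flips to −
mesh 4 [74T→74T]: ω = 769.9286×74/74 = 769.9286 rpm, sense flips to +
mesh 5 [74T→51T]: ω = 769.9286×74/51 = 1117.1513 rpm, sense flips to −
signed output speed = -1117.1513 rpm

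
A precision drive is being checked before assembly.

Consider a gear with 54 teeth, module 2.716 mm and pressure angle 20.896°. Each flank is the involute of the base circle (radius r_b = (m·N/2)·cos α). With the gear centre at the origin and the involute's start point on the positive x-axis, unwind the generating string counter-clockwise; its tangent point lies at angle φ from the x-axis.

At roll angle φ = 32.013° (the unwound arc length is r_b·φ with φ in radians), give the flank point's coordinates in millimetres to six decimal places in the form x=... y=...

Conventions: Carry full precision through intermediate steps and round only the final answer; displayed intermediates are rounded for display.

single-mesh involute tooth geometry (54T wheel at module 2.716)
pitch radius r_p = m·N/2 = 2.716·54/2 = 73.332000
base radius r_b = r_p·cos α = 73.332000·cos 20.896° = 68.508909
roll angle φ = 32.013° = 0.55873225 rad
x = r_b·(cos φ + φ·sin φ) = 78.382298
y = r_b·(sin φ − φ·cos φ) = 3.860274

x=78.382298 y=3.860274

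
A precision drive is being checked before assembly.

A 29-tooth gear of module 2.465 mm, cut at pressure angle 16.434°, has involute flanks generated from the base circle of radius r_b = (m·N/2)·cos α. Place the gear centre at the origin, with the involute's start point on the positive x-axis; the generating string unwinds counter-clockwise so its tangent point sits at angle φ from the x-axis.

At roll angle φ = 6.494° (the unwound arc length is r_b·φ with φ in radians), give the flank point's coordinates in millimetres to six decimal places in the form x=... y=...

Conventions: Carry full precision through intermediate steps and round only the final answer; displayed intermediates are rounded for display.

recognized (one wheel, involute flank): single-mesh tooth geometry, m = 2.465, N = 29
pitch radius r_p = m·N/2 = 2.465·29/2 = 35.742500
base radius r_b = r_p·cos α = 35.742500·cos 16.434° = 34.282285
roll angle φ = 6.494° = 0.11334168 rad
x = r_b·(cos φ + φ·sin φ) = 34.501779
y = r_b·(sin φ − φ·cos φ) = 0.016617

x=34.501779 y=0.016617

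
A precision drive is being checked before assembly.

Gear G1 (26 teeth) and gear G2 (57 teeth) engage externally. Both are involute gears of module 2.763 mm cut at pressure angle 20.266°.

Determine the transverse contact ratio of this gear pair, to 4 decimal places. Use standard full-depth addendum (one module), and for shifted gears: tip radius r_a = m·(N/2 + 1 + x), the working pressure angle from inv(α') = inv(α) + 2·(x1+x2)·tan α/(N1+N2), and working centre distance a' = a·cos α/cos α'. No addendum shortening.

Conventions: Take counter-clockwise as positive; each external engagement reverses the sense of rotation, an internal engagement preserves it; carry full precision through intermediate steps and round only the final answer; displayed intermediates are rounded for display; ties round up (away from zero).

1.6861

single-mesh involute tooth geometry (26T engaging 57T at module 2.763)
base radii: r_b1 = 33.695422, r_b2 = 73.870732
tip radii: r_a1 = 38.682000, r_a2 = 81.508500
no profile shift: α' = α, a' = a
action lengths: √(r_a1²−r_b1²) = 18.997781, √(r_a2²−r_b2²) = 34.449246
base pitch p_b = π·m·cos α = 8.142868
CR = (18.997781 + 34.449246 − 114.664500·sin 20.26600°)/8.142868 = 1.686095
contact ratio ≈ 1.6861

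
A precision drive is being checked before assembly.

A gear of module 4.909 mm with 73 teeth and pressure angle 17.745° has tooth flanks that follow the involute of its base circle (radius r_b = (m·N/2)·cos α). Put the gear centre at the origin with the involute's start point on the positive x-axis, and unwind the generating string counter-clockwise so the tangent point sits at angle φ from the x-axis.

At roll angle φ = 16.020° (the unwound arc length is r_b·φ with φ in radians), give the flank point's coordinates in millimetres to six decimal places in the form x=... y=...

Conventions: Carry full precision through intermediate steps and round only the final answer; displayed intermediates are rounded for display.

recognized (one wheel, involute flank): single-mesh tooth geometry, m = 4.909, N = 73
pitch radius r_p = m·N/2 = 4.909·73/2 = 179.178500
base radius r_b = r_p·cos α = 179.178500·cos 17.745° = 170.653617
roll angle φ = 16.020° = 0.27960175 rad
x = r_b·(cos φ + φ·sin φ) = 177.194416
y = r_b·(sin φ − φ·cos φ) = 1.233715

x=177.194416 y=1.233715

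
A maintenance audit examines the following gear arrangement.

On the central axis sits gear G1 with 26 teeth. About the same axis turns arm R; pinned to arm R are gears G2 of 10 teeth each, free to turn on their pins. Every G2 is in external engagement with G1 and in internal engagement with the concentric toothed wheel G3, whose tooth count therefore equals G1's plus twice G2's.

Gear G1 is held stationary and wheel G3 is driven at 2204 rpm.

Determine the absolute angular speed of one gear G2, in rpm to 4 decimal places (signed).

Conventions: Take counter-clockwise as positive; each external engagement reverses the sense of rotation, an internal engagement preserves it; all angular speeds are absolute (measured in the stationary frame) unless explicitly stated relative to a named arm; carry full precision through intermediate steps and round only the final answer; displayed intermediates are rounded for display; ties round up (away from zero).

+5069.2000 rpm

class = planetary set [G3 = 26+2·10 = 46; Willis about the carrier]
normalise by the input: solve with ω_ring = 1, then scale by 2204 rpm
ring teeth: 26 + 2·10 = 46
26(ω_sun−ω_arm) = −46(ω_ring−ω_arm),  ω_sun = 0, ω_ring = 1
26(0−ω_arm) = −46(1−ω_arm)  ⇒  72·ω_arm = 46  ⇒  ω_arm = 23/36
sun–planet mesh: 26·(0−23/36) = −10·(ω_p−ω_arm)  ⇒  ω_p−ω_arm = 299/180
ω_p = 23/36 + 299/180 = 23/10
scale: ω_p = 23/10 × 2204 rpm = +5069.2000 rpm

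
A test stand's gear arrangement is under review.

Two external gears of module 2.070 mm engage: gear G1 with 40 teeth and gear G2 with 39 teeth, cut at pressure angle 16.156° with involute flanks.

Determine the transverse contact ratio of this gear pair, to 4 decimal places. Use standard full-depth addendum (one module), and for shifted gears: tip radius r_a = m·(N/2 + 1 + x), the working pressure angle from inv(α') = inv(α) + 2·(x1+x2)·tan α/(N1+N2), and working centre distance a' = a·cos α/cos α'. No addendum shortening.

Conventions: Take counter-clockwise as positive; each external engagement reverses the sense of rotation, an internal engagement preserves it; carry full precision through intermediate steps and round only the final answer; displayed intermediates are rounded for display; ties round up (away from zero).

single-mesh involute tooth geometry (40T engaging 39T at module 2.070)
base radii: r_b1 = 39.765017, r_b2 = 38.770891
tip radii: r_a1 = 43.470000, r_a2 = 42.435000
no profile shift: α' = α, a' = a
action lengths: √(r_a1²−r_b1²) = 17.560875, √(r_a2²−r_b2²) = 17.249557
base pitch p_b = π·m·cos α = 6.246274
CR = (17.560875 + 17.249557 − 81.765000·sin 16.15600°)/6.246274 = 1.930595
contact ratio ≈ 1.9306

1.9306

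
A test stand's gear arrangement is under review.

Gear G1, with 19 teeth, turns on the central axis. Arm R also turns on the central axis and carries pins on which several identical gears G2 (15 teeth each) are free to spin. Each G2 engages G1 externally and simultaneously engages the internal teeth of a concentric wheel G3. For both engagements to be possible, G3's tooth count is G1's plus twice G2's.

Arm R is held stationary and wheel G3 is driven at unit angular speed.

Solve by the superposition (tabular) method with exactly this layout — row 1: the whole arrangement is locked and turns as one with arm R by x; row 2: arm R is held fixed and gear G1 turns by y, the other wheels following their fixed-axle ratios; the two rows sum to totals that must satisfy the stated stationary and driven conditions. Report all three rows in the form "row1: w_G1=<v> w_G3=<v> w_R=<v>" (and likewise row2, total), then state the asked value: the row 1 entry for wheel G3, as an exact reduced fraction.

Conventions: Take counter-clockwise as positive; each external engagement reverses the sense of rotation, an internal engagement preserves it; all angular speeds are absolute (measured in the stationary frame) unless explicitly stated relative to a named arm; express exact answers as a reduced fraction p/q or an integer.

row1: w_G1=0 w_G3=0 w_R=0
row2: w_G1=-49/19 w_G3=1 w_R=0
total: w_G1=-49/19 w_G3=1 w_R=0
asked value: 0

class = planetary set [G3 = 19+2·15 = 49; Willis about the carrier]
row 1 (train locked, turned with arm): all members turn x
row 2 — arm fixed, fixed-axis ratios: sun y, ring −(19/49)·y, arm 0
boundary: total ω_arm = x = 0 and total ω_ring = x − (19/49)·y = 1  ⇒  y = -49/19, x = 0
row 2 ring = −(19/49)·(-49/19) = 1
totals (row 1 + row 2): sun 0 + (-49/19) = -49/19, ring 0 + 1 = 1, arm 0 + 0 = 0
asked cell (row1, ring) = 0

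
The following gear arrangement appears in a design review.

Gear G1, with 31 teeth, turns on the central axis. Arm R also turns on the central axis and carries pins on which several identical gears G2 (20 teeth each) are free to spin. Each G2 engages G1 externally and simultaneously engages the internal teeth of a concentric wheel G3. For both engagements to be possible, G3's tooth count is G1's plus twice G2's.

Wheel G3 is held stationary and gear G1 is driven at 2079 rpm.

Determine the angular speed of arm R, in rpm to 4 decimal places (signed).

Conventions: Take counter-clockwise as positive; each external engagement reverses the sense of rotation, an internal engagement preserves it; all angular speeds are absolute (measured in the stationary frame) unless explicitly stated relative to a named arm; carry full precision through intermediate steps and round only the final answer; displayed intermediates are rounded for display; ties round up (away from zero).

+631.8529 rpm

topology: planetary set — G1 31T / G2 20T / G3 71T, arm = carrier (Willis)
normalise by the input: solve with ω_sun = 1, then scale by 2079 rpm
ring teeth: 31 + 2·20 = 71
31(ω_sun−ω_arm) = −71(ω_ring−ω_arm),  ω_ring = 0, ω_sun = 1
31(1−ω_arm) = −71(0−ω_arm)  ⇒  102·ω_arm = 31  ⇒  ω_arm = 31/102
scale: ω_arm = 31/102 × 2079 rpm = +631.8529 rpm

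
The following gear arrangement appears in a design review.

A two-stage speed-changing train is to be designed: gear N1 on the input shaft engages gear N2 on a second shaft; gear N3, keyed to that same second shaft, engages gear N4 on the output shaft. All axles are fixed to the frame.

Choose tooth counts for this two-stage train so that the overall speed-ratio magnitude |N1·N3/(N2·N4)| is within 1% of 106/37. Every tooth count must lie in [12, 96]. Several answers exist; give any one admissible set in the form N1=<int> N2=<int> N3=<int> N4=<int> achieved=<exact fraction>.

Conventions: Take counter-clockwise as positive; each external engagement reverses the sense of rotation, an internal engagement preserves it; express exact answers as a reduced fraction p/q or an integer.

N1=24 N2=12 N3=53 N4=37 achieved=106/37

topology: fixed-axis compound train — 2 stages, target 106/37
target = 106/37 in lowest terms: an exact hit needs N1·N3 = k·106 and N2·N4 = k·37 for one integer k, every count in [12, 96]; additionally prefer no 1:1 stage (N1 ≠ N2, N3 ≠ N4)
k = 1…11: no 1:1-free in-range split of k·106 and k·37 into factor pairs; take k = 12
k = 12: N1·N3 = 1272 = 24·53, N2·N4 = 444 = 12·37
achieved = 24·53/(12·37) = 106/37; |achieved − target| = 0 ≤ 53/1850 ✓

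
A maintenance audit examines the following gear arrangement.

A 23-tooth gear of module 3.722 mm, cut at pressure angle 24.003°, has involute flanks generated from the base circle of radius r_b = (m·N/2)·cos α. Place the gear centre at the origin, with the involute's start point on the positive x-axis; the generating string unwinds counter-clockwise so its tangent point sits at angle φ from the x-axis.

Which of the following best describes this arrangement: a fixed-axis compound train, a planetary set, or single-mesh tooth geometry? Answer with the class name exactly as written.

single-mesh tooth geometry

topology: single-mesh involute geometry — m = 3.722, N = 23
classification: single-mesh tooth geometry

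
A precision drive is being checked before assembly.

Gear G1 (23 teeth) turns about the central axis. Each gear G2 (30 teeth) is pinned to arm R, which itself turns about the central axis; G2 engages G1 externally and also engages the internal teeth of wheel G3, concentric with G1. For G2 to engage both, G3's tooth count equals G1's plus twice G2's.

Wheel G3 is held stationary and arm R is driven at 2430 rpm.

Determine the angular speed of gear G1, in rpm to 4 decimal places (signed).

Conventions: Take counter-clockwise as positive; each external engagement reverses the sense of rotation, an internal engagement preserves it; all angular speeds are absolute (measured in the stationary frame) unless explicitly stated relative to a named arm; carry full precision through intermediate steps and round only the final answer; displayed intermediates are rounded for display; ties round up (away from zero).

planetary set (23T centre, 30T on arm, 83T internal) — Willis relation
normalise by the input: solve with ω_arm = 1, then scale by 2430 rpm
ring teeth: 23 + 2·30 = 83
23(ω_sun−ω_arm) = −83(ω_ring−ω_arm),  ω_ring = 0, ω_arm = 1
ω_sun = 1 − (83/23)(0−1) = 106/23
scale: ω_sun = 106/23 × 2430 rpm = +11199.1304 rpm

+11199.1304 rpm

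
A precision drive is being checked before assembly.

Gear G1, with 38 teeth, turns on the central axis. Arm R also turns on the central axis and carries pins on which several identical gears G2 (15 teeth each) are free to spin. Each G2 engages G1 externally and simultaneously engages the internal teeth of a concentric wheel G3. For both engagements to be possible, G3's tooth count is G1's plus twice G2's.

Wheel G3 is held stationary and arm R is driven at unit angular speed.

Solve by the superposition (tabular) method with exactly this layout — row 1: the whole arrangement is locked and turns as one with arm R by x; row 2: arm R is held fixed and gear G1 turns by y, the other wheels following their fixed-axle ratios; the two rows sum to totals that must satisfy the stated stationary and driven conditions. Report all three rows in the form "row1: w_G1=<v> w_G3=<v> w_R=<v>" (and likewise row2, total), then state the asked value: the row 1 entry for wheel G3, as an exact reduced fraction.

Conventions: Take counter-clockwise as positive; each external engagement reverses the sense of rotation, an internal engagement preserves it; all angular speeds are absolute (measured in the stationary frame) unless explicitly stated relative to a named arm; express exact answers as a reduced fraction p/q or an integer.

recognized (axles ride arm R): planetary set, 38/15/68 teeth
row 1 — lock + rotate with arm: ω_sun = ω_ring = ω_arm = x
superposition row 2 [arm held]: sun y, ring −(38/68)·y, arm 0
boundary: total ω_ring = x − (38/68)·y = 0 and total ω_arm = x = 1  ⇒  y = 34/19, x = 1
row 2 ring = −(38/68)·34/19 = -1
totals (row 1 + row 2): sun 1 + 34/19 = 53/19, ring 1 + (-1) = 0, arm 1 + 0 = 1
asked cell (row1, ring) = 1

row1: w_G1=1 w_G3=1 w_R=1
row2: w_G1=34/19 w_G3=-1 w_R=0
total: w_G1=53/19 w_G3=0 w_R=1
asked value: 1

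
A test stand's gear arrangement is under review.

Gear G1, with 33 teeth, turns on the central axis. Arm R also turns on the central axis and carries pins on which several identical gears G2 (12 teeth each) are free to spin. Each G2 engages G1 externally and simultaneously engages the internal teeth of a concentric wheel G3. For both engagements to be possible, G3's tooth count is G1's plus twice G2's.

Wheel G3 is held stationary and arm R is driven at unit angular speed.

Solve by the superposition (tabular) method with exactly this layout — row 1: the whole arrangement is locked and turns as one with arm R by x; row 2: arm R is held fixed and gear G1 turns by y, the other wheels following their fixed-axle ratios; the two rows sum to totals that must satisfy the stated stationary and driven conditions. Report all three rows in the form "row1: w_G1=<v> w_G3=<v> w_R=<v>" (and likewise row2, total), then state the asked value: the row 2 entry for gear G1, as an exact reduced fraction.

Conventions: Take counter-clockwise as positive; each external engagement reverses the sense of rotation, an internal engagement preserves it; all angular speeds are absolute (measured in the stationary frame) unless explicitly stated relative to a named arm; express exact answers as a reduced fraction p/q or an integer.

row1: w_G1=1 w_G3=1 w_R=1
row2: w_G1=19/11 w_G3=-1 w_R=0
total: w_G1=30/11 w_G3=0 w_R=1
asked value: 19/11

recognized (axles ride arm R): planetary set, 33/12/57 teeth
row 1 (train locked, turned with arm): all members turn x
row 2 (arm held, sun turns y): ω_ring = −(33/57)·y, ω_arm = 0
boundary: total ω_ring = x − (33/57)·y = 0 and total ω_arm = x = 1  ⇒  y = 19/11, x = 1
row 2 ring = −(33/57)·19/11 = -1
totals (row 1 + row 2): sun 1 + 19/11 = 30/11, ring 1 + (-1) = 0, arm 1 + 0 = 1
asked cell (row2, sun) = 19/11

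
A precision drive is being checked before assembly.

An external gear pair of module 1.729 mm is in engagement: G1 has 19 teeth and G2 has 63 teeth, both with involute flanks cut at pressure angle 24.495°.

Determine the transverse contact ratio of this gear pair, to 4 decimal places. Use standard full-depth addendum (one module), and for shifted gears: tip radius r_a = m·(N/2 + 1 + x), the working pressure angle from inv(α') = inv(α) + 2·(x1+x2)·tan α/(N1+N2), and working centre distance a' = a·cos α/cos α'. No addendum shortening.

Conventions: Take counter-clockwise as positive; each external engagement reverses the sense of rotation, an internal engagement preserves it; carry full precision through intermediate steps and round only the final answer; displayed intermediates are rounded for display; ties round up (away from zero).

1.4957

topology: single-mesh involute geometry — m = 1.729, 19T/63T pair
base radii: r_b1 = 14.947163, r_b2 = 49.561646
tip radii: r_a1 = 18.154500, r_a2 = 56.192500
no profile shift: α' = α, a' = a
action lengths: √(r_a1²−r_b1²) = 10.303795, √(r_a2²−r_b2²) = 26.480941
base pitch p_b = π·m·cos α = 4.942937
CR = (10.303795 + 26.480941 − 70.889000·sin 24.49500°)/4.942937 = 1.495705
contact ratio ≈ 1.4957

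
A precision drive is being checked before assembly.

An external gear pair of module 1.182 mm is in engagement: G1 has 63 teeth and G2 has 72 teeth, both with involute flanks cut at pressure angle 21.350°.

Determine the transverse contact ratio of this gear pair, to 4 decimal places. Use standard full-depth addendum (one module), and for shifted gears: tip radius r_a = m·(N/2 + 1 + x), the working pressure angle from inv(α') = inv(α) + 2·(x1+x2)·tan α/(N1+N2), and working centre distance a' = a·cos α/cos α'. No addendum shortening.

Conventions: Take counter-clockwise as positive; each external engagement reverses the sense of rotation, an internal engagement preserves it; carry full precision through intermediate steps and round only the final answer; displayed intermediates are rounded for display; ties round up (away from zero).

class = single-mesh tooth geometry [involute pair 63T × 72T, m = 1.182]
base radii: r_b1 = 34.677844, r_b2 = 39.631821
tip radii: r_a1 = 38.415000, r_a2 = 43.734000
no profile shift: α' = α, a' = a
action lengths: √(r_a1²−r_b1²) = 16.527534, √(r_a2²−r_b2²) = 18.492742
base pitch p_b = π·m·cos α = 3.458529
CR = (16.527534 + 18.492742 − 79.785000·sin 21.35000°)/3.458529 = 1.727156
contact ratio ≈ 1.7272

1.7272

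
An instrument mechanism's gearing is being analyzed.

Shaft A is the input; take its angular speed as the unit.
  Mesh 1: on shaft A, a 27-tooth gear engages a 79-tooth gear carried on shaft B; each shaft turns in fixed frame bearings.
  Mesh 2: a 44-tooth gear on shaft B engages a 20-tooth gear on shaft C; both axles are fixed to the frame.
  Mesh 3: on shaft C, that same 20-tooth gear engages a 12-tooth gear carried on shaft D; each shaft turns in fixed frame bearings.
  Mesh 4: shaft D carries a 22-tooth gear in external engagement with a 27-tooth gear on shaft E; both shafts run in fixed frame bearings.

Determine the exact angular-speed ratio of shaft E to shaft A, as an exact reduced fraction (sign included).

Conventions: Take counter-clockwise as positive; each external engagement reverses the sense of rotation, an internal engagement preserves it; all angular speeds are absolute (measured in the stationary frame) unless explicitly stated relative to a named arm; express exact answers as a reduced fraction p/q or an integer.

242/237

class = fixed-axis compound train [4 meshes; 4 ratios multiply, 4 sense flips]
mesh 1 [27T→79T]: running ratio 27/79, sense −
mesh 2 [44T→20T]: running ratio 297/395, sense +
mesh 3 [20T→12T]: running ratio 99/79, sense −
mesh 4 [22T→27T]: running ratio 242/237, sense +
ω_out/ω_in = 242/237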